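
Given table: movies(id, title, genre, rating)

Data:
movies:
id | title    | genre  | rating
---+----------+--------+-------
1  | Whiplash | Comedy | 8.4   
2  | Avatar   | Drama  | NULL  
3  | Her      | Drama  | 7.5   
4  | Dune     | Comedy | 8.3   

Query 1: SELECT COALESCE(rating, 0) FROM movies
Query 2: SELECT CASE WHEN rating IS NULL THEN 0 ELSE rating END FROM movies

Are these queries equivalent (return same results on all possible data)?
Yes, equivalent

Both queries return: [(0,), (7.5,), (8.3,), (8.4,)]

Reason: COALESCE vs CASE for NULL handling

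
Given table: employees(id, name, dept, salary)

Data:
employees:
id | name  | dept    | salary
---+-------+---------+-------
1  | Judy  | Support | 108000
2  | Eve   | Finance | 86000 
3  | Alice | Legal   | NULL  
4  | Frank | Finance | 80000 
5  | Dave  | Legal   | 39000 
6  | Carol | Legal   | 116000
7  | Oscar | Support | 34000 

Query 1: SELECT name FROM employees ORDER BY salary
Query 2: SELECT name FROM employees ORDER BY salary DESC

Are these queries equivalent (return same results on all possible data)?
No, not equivalent

Query 1 returns: [('Alice',), ('Oscar',), ('Dave',), ('Frank',), ('Eve',), ('Judy',), ('Carol',)]
Query 2 returns: [('Carol',), ('Judy',), ('Eve',), ('Frank',), ('Dave',), ('Oscar',), ('Alice',)]

Reason: ASC vs DESC gives opposite ordering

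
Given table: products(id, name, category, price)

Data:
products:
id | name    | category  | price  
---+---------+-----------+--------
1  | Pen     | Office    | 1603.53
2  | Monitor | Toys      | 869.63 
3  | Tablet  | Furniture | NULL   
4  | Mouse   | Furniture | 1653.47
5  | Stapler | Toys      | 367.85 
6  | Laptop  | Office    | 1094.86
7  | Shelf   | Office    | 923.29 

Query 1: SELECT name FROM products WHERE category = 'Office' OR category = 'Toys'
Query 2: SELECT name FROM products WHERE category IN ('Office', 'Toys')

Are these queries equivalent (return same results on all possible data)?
Yes, equivalent

Both queries return: [('Laptop',), ('Monitor',), ('Pen',), ('Shelf',), ('Stapler',)]

Reason: OR vs IN are equivalent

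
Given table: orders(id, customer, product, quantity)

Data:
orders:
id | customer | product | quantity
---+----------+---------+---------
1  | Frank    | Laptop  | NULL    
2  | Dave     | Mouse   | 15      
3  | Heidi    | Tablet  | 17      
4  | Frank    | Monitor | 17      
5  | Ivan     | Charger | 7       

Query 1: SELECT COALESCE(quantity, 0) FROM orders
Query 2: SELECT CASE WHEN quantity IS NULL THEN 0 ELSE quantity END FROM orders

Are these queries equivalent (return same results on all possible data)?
Yes, equivalent

Both queries return: [(0,), (7,), (15,), (17,), (17,)]

Reason: COALESCE vs CASE for NULL handling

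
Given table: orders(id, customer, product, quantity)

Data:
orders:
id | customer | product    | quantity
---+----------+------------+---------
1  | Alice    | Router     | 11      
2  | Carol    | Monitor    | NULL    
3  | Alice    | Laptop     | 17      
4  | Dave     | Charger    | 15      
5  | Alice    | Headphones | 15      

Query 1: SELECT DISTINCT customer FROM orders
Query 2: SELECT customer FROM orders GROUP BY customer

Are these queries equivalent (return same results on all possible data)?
Yes, equivalent

Both queries return: [('Alice',), ('Carol',), ('Dave',)]

Reason: Both get unique customers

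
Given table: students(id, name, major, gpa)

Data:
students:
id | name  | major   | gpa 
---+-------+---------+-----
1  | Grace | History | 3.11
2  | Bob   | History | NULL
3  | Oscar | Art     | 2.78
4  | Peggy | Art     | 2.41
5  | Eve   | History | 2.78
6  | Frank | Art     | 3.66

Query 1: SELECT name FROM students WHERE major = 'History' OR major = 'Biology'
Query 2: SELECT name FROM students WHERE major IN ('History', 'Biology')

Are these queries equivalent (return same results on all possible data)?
Yes, equivalent

Both queries return: [('Bob',), ('Eve',), ('Grace',)]

Reason: OR vs IN are equivalent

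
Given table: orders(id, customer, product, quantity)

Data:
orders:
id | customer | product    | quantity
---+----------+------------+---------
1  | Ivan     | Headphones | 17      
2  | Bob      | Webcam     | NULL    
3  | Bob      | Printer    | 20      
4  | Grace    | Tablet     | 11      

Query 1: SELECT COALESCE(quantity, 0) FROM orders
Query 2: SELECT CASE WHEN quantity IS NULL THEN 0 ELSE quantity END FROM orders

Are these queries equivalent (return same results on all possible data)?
Yes, equivalent

Both queries return: [(0,), (11,), (17,), (20,)]

Reason: COALESCE vs CASE for NULL handling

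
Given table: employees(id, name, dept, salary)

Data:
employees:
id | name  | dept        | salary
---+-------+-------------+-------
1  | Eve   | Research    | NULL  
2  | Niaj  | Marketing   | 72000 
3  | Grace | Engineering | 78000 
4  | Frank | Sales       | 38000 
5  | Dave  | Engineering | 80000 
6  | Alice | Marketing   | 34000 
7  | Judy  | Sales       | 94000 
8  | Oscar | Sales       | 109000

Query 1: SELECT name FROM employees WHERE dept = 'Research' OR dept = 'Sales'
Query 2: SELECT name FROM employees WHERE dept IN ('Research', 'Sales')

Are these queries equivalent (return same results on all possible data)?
Yes, equivalent

Both queries return: [('Eve',), ('Frank',), ('Judy',), ('Oscar',)]

Reason: OR vs IN are equivalent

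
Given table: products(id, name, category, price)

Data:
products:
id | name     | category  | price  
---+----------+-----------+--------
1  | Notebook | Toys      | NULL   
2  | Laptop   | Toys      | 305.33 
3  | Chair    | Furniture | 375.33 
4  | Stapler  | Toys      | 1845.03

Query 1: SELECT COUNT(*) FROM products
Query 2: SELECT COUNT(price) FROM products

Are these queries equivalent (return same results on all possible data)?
No, not equivalent

Query 1 returns: [(4,)]
Query 2 returns: [(3,)]

Reason: COUNT(*) includes NULLs, COUNT(column) excludes them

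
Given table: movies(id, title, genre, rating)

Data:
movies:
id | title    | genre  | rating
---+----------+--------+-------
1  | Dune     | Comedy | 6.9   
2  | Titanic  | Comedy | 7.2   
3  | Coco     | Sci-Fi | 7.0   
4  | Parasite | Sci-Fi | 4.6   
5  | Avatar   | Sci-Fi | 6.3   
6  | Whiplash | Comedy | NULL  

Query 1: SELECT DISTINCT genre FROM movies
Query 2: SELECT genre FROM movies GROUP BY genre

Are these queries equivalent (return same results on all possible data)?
Yes, equivalent

Both queries return: [('Comedy',), ('Sci-Fi',)]

Reason: Both get unique genres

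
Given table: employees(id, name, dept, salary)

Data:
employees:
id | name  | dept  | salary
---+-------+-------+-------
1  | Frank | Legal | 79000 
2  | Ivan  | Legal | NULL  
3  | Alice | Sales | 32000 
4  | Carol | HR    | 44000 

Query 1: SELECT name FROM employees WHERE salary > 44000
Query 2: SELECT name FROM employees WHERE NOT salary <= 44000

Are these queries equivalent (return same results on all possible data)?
Yes, equivalent

Both queries return: [('Frank',)]

Reason: Both filter salary > 44000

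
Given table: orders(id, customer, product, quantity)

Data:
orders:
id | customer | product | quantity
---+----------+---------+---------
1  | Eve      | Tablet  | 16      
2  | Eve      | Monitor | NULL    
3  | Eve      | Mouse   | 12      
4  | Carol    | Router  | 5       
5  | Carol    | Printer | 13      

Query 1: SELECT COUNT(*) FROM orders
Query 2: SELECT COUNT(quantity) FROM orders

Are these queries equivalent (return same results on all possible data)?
No, not equivalent

Query 1 returns: [(5,)]
Query 2 returns: [(4,)]

Reason: COUNT(*) includes NULLs, COUNT(column) excludes them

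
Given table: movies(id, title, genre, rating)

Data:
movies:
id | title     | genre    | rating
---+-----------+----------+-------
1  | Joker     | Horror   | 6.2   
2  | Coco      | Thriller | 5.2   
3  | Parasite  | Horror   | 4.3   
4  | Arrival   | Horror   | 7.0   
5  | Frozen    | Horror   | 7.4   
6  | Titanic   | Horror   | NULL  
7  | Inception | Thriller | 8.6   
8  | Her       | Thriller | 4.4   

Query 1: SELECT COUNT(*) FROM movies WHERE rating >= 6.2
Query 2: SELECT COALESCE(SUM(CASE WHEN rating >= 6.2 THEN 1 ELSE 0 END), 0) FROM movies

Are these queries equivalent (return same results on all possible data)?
Yes, equivalent

Both queries return: [(4,)]

Reason: COUNT with WHERE vs conditional SUM (COALESCE handles empty-table NULL)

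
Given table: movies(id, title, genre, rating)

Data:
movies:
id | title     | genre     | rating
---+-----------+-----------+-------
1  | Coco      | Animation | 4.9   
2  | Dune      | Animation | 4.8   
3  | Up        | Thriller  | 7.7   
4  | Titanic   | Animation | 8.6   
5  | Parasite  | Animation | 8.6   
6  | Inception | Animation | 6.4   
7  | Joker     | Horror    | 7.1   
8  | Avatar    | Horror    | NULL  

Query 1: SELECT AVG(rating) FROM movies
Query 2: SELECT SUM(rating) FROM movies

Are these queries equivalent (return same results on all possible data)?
No, not equivalent

Query 1 returns: [(6.871428571428572,)]
Query 2 returns: [(48.1,)]

Reason: AVG vs SUM give different aggregate values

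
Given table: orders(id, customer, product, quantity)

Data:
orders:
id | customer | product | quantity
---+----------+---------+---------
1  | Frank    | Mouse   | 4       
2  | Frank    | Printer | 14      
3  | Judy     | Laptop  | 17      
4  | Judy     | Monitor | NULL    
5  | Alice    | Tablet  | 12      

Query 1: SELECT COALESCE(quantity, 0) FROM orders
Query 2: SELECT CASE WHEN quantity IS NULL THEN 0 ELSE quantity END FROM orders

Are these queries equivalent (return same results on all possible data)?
Yes, equivalent

Both queries return: [(0,), (4,), (12,), (14,), (17,)]

Reason: COALESCE vs CASE for NULL handling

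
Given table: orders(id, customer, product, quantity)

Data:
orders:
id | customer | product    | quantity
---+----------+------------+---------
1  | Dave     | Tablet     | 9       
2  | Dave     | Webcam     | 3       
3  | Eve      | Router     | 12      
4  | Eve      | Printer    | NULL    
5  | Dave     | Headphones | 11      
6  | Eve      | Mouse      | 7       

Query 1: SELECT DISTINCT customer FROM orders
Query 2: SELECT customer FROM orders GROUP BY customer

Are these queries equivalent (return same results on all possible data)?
Yes, equivalent

Both queries return: [('Dave',), ('Eve',)]

Reason: Both get unique customers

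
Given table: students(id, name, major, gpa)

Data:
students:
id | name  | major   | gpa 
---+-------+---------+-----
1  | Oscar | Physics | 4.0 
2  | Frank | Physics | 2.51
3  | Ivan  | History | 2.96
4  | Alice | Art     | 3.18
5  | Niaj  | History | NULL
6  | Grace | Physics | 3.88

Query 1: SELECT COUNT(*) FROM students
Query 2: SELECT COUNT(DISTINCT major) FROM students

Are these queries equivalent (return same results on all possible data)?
No, not equivalent

Query 1 returns: [(6,)]
Query 2 returns: [(3,)]

Reason: COUNT(*) counts rows, COUNT(DISTINCT major) counts unique majors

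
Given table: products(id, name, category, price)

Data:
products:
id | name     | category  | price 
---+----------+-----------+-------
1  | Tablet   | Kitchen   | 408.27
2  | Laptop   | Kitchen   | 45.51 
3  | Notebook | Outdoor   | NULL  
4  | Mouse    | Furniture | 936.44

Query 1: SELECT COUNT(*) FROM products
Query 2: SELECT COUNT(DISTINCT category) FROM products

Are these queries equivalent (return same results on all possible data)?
No, not equivalent

Query 1 returns: [(4,)]
Query 2 returns: [(3,)]

Reason: COUNT(*) counts rows, COUNT(DISTINCT category) counts unique categorys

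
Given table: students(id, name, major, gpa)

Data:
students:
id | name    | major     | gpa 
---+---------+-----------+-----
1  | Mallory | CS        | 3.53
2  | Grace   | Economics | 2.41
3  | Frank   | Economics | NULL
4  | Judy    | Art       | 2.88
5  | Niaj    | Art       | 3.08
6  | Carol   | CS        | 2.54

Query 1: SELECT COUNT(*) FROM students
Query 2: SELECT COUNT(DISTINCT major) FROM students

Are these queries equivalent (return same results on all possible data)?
No, not equivalent

Query 1 returns: [(6,)]
Query 2 returns: [(3,)]

Reason: COUNT(*) counts rows, COUNT(DISTINCT major) counts unique majors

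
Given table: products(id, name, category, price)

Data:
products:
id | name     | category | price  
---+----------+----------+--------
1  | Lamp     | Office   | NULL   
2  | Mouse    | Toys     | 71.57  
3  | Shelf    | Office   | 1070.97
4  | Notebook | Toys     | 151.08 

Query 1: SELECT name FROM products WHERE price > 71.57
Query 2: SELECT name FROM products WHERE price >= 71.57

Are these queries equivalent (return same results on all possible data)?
No, not equivalent

Query 1 returns: [('Shelf',), ('Notebook',)]
Query 2 returns: [('Mouse',), ('Shelf',), ('Notebook',)]

Reason: > vs >= gives different results when price = 71.57 exists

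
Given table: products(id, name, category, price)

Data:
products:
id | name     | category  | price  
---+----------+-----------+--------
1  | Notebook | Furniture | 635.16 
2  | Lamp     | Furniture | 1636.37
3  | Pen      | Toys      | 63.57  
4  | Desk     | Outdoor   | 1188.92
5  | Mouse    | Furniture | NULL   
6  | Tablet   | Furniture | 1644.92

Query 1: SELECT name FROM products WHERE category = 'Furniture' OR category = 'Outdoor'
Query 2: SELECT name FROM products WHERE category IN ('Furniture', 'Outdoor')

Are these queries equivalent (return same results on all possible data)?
Yes, equivalent

Both queries return: [('Desk',), ('Lamp',), ('Mouse',), ('Notebook',), ('Tablet',)]

Reason: OR vs IN are equivalent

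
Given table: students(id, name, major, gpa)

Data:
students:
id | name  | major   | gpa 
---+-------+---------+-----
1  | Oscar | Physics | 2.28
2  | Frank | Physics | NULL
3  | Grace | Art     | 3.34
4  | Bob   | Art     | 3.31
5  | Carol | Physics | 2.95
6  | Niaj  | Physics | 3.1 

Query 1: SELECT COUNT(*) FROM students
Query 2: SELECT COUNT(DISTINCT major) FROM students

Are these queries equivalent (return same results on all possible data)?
No, not equivalent

Query 1 returns: [(6,)]
Query 2 returns: [(2,)]

Reason: COUNT(*) counts rows, COUNT(DISTINCT major) counts unique majors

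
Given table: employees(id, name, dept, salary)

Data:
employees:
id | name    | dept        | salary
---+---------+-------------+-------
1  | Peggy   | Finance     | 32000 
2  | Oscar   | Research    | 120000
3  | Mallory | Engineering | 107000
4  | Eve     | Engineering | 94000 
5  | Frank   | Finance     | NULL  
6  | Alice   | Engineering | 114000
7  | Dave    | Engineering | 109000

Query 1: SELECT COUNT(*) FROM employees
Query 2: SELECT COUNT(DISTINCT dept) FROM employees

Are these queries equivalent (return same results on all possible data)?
No, not equivalent

Query 1 returns: [(7,)]
Query 2 returns: [(3,)]

Reason: COUNT(*) counts rows, COUNT(DISTINCT dept) counts unique depts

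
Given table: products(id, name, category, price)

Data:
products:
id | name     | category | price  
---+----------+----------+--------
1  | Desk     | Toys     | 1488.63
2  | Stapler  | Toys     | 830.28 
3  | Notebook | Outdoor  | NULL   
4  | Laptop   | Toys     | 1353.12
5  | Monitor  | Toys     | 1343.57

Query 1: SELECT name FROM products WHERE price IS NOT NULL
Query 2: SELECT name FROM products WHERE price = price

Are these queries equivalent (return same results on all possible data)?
Yes, equivalent

Both queries return: [('Desk',), ('Laptop',), ('Monitor',), ('Stapler',)]

Reason: IS NOT NULL vs self-equality (both exclude NULLs)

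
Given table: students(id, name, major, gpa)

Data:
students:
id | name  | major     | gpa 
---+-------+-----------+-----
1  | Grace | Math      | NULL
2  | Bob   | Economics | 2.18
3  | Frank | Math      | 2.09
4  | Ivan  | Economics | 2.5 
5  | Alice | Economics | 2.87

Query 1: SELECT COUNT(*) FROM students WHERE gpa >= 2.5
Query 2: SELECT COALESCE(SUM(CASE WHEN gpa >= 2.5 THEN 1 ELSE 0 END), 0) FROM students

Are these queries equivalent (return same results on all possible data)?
Yes, equivalent

Both queries return: [(2,)]

Reason: COUNT with WHERE vs conditional SUM (COALESCE handles empty-table NULL)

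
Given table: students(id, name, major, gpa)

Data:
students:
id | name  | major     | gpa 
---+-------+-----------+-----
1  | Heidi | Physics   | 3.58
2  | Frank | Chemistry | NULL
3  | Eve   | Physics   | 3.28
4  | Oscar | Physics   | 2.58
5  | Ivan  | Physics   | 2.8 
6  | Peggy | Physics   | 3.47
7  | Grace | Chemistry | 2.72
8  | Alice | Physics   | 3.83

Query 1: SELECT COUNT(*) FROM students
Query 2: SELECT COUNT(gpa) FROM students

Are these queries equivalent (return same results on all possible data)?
No, not equivalent

Query 1 returns: [(8,)]
Query 2 returns: [(7,)]

Reason: COUNT(*) includes NULLs, COUNT(column) excludes them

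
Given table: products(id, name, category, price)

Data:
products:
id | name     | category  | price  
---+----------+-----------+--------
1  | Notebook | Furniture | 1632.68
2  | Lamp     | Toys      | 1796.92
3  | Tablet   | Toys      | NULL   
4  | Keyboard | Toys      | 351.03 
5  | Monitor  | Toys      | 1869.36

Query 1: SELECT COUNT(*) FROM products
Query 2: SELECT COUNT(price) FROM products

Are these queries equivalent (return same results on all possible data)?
No, not equivalent

Query 1 returns: [(5,)]
Query 2 returns: [(4,)]

Reason: COUNT(*) includes NULLs, COUNT(column) excludes them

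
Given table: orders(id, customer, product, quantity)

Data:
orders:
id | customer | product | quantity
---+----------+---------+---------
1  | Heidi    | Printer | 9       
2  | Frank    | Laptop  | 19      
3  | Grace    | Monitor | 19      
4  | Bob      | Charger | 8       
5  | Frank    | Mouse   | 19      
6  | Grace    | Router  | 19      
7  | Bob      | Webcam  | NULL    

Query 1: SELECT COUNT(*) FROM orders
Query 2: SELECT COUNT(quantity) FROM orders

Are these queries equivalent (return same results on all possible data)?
No, not equivalent

Query 1 returns: [(7,)]
Query 2 returns: [(6,)]

Reason: COUNT(*) includes NULLs, COUNT(column) excludes them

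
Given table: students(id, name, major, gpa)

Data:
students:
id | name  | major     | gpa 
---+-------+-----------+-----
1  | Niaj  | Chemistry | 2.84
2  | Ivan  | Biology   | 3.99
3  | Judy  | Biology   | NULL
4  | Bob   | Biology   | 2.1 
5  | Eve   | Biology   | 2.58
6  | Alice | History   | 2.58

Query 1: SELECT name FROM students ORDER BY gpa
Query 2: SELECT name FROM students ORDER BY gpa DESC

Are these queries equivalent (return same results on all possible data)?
No, not equivalent

Query 1 returns: [('Judy',), ('Bob',), ('Eve',), ('Alice',), ('Niaj',), ('Ivan',)]
Query 2 returns: [('Ivan',), ('Niaj',), ('Eve',), ('Alice',), ('Bob',), ('Judy',)]

Reason: ASC vs DESC gives opposite ordering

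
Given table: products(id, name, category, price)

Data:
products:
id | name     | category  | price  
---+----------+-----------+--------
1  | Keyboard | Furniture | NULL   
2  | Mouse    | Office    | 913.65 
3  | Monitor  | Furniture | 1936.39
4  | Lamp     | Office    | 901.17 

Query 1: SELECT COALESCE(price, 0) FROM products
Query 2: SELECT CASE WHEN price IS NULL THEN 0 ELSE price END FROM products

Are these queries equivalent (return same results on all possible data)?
Yes, equivalent

Both queries return: [(0,), (901.17,), (913.65,), (1936.39,)]

Reason: COALESCE vs CASE for NULL handling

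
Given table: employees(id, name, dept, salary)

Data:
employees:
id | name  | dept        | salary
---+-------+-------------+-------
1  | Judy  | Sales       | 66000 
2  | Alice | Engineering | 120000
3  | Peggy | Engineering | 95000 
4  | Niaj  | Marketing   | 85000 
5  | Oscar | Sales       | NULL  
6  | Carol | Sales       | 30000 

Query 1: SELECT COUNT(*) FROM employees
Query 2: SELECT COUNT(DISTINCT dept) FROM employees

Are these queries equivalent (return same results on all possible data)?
No, not equivalent

Query 1 returns: [(6,)]
Query 2 returns: [(3,)]

Reason: COUNT(*) counts rows, COUNT(DISTINCT dept) counts unique depts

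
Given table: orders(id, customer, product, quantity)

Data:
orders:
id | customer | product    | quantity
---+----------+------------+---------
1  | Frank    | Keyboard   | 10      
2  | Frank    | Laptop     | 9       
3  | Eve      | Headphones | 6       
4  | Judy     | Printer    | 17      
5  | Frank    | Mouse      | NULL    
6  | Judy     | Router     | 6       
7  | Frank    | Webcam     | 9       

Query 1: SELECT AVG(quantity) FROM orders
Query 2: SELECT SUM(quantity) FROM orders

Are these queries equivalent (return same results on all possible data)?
No, not equivalent

Query 1 returns: [(9.5,)]
Query 2 returns: [(57,)]

Reason: AVG vs SUM give different aggregate values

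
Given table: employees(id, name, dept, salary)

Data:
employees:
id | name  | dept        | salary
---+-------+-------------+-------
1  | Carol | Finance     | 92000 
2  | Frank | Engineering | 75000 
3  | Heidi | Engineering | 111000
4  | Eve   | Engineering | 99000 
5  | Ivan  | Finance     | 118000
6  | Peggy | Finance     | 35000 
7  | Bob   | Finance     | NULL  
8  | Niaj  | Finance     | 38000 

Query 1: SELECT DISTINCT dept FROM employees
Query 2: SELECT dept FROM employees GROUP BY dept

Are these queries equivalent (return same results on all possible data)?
Yes, equivalent

Both queries return: [('Engineering',), ('Finance',)]

Reason: Both get unique depts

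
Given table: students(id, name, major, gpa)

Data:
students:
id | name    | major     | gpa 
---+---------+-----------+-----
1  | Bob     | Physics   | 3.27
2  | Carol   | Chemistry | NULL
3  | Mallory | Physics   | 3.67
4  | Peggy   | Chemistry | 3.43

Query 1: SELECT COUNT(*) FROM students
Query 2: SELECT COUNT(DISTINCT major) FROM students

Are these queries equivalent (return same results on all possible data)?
No, not equivalent

Query 1 returns: [(4,)]
Query 2 returns: [(2,)]

Reason: COUNT(*) counts rows, COUNT(DISTINCT major) counts unique majors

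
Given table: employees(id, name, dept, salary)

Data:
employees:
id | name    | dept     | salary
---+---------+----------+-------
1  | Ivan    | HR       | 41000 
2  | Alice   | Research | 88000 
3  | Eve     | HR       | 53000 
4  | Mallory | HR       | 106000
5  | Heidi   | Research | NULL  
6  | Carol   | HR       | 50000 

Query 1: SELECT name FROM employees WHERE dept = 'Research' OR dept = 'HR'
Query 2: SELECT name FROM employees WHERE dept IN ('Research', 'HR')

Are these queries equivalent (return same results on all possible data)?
Yes, equivalent

Both queries return: [('Alice',), ('Carol',), ('Eve',), ('Heidi',), ('Ivan',), ('Mallory',)]

Reason: OR vs IN are equivalent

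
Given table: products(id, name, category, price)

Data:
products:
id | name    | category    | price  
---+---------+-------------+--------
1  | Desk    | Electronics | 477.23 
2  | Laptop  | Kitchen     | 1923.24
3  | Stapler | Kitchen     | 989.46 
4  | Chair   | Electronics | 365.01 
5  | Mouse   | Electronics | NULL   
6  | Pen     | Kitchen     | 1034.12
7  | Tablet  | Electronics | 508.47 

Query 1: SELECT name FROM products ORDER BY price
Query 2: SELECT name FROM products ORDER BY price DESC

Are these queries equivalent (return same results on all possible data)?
No, not equivalent

Query 1 returns: [('Mouse',), ('Chair',), ('Desk',), ('Tablet',), ('Stapler',), ('Pen',), ('Laptop',)]
Query 2 returns: [('Laptop',), ('Pen',), ('Stapler',), ('Tablet',), ('Desk',), ('Chair',), ('Mouse',)]

Reason: ASC vs DESC gives opposite ordering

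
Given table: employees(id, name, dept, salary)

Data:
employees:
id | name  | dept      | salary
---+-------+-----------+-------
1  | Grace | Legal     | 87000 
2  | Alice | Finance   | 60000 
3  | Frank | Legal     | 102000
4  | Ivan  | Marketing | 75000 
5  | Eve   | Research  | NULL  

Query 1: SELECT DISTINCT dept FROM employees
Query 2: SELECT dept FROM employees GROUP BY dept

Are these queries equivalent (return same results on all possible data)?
Yes, equivalent

Both queries return: [('Finance',), ('Legal',), ('Marketing',), ('Research',)]

Reason: Both get unique depts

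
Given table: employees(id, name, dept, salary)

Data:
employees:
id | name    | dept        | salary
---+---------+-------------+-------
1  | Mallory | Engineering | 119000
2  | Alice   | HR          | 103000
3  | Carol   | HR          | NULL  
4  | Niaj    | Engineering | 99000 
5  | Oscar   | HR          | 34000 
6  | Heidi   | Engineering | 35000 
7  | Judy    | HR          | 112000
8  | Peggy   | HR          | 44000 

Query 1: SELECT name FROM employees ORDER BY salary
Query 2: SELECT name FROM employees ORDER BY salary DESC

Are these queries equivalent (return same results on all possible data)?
No, not equivalent

Query 1 returns: [('Carol',), ('Oscar',), ('Heidi',), ('Peggy',), ('Niaj',), ('Alice',), ('Judy',), ('Mallory',)]
Query 2 returns: [('Mallory',), ('Judy',), ('Alice',), ('Niaj',), ('Peggy',), ('Heidi',), ('Oscar',), ('Carol',)]

Reason: ASC vs DESC gives opposite ordering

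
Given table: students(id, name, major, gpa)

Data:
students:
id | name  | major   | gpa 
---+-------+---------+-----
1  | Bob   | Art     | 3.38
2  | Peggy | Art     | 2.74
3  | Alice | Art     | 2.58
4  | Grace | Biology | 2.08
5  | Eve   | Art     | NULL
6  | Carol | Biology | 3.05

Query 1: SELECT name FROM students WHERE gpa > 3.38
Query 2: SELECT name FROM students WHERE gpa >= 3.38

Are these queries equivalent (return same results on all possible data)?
No, not equivalent

Query 1 returns: []
Query 2 returns: [('Bob',)]

Reason: > vs >= gives different results when gpa = 3.38 exists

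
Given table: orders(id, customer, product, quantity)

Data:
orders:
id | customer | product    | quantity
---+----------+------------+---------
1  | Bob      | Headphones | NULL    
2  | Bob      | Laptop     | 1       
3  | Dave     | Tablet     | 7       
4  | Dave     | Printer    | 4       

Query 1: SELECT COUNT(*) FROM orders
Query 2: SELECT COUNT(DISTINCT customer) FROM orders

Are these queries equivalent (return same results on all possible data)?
No, not equivalent

Query 1 returns: [(4,)]
Query 2 returns: [(2,)]

Reason: COUNT(*) counts rows, COUNT(DISTINCT customer) counts unique customers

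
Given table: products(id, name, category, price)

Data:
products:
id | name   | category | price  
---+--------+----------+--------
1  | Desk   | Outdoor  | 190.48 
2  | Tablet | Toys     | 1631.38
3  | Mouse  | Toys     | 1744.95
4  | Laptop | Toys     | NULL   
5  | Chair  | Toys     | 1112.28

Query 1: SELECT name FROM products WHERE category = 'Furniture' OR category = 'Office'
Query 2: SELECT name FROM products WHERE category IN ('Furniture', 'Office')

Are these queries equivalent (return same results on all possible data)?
Yes, equivalent

Both queries return: []

Reason: OR vs IN are equivalent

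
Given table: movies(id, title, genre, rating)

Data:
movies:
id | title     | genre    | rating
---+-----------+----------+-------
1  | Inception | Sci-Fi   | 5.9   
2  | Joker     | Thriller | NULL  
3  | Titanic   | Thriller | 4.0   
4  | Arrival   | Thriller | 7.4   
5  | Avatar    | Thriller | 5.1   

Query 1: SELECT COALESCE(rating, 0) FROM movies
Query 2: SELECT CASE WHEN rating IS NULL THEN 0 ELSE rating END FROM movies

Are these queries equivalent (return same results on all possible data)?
Yes, equivalent

Both queries return: [(0,), (4.0,), (5.1,), (5.9,), (7.4,)]

Reason: COALESCE vs CASE for NULL handling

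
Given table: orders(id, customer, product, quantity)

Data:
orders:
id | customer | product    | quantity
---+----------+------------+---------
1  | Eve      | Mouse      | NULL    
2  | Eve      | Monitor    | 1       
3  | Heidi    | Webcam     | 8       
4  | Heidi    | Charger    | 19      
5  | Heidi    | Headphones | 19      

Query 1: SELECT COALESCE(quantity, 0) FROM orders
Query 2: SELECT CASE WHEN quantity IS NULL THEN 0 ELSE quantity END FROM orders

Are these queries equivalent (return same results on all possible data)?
Yes, equivalent

Both queries return: [(0,), (1,), (8,), (19,), (19,)]

Reason: COALESCE vs CASE for NULL handling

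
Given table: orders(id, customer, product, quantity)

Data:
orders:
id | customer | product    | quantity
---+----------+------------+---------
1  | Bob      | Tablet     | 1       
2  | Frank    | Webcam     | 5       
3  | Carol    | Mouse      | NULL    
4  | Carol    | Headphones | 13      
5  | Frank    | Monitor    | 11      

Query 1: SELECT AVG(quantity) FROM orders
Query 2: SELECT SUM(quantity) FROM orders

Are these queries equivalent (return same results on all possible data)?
No, not equivalent

Query 1 returns: [(7.5,)]
Query 2 returns: [(30,)]

Reason: AVG vs SUM give different aggregate values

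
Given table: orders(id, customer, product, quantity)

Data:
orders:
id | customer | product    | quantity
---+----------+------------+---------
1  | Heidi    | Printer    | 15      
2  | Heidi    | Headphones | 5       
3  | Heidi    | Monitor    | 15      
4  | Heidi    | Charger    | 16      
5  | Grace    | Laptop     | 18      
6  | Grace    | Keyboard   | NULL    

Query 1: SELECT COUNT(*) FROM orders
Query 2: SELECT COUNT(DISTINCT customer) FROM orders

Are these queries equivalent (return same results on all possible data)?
No, not equivalent

Query 1 returns: [(6,)]
Query 2 returns: [(2,)]

Reason: COUNT(*) counts rows, COUNT(DISTINCT customer) counts unique customers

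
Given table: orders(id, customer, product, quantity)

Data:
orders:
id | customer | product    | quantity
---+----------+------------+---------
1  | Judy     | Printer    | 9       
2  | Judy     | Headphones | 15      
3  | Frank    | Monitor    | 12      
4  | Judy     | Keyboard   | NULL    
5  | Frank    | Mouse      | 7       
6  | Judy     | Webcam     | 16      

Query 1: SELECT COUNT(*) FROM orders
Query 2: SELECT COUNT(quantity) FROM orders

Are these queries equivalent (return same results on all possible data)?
No, not equivalent

Query 1 returns: [(6,)]
Query 2 returns: [(5,)]

Reason: COUNT(*) includes NULLs, COUNT(column) excludes them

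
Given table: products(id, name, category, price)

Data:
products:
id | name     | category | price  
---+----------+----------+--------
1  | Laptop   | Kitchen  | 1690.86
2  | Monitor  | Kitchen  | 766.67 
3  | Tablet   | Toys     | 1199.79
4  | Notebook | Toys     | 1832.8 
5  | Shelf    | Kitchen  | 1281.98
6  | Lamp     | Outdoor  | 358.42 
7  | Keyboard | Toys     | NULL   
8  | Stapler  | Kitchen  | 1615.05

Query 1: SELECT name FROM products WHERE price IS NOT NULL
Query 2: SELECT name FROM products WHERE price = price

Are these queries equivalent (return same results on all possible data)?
Yes, equivalent

Both queries return: [('Lamp',), ('Laptop',), ('Monitor',), ('Notebook',), ('Shelf',), ('Stapler',), ('Tablet',)]

Reason: IS NOT NULL vs self-equality (both exclude NULLs)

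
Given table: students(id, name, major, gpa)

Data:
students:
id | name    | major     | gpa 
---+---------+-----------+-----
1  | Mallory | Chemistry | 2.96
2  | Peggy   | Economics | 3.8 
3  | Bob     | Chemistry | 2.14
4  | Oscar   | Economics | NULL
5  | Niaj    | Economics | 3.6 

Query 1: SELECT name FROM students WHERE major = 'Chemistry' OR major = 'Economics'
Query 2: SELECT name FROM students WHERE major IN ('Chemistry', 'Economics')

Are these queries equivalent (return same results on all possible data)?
Yes, equivalent

Both queries return: [('Bob',), ('Mallory',), ('Niaj',), ('Oscar',), ('Peggy',)]

Reason: OR vs IN are equivalent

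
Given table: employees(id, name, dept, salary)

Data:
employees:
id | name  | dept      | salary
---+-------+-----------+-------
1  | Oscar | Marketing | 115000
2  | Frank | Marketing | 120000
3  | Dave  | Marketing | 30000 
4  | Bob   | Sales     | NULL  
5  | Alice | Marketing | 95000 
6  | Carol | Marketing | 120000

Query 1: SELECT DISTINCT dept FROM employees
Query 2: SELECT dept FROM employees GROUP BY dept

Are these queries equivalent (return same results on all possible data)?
Yes, equivalent

Both queries return: [('Marketing',), ('Sales',)]

Reason: Both get unique depts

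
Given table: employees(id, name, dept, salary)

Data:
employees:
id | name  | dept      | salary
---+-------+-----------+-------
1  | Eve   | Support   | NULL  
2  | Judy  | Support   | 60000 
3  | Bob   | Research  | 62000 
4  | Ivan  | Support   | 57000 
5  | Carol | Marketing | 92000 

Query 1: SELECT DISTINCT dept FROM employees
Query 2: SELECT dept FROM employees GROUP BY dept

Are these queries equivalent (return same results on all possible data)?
Yes, equivalent

Both queries return: [('Marketing',), ('Research',), ('Support',)]

Reason: Both get unique depts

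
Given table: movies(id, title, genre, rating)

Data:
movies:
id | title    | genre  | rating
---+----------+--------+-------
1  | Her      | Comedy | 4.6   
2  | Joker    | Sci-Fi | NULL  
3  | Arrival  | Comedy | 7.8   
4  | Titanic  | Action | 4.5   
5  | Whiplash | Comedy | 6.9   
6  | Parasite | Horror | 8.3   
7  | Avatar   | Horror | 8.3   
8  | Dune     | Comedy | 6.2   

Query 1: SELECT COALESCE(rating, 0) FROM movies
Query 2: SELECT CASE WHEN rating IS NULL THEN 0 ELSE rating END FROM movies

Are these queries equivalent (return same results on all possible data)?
Yes, equivalent

Both queries return: [(0,), (4.5,), (4.6,), (6.2,), (6.9,), (7.8,), (8.3,), (8.3,)]

Reason: COALESCE vs CASE for NULL handling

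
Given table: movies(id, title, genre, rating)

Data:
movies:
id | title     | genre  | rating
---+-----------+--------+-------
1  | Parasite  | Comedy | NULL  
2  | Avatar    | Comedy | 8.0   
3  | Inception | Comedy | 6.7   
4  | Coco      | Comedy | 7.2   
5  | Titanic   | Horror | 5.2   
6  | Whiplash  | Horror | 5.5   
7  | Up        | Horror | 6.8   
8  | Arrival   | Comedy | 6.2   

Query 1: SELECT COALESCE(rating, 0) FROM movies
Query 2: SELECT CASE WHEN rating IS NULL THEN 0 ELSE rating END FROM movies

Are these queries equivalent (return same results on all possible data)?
Yes, equivalent

Both queries return: [(0,), (5.2,), (5.5,), (6.2,), (6.7,), (6.8,), (7.2,), (8.0,)]

Reason: COALESCE vs CASE for NULL handling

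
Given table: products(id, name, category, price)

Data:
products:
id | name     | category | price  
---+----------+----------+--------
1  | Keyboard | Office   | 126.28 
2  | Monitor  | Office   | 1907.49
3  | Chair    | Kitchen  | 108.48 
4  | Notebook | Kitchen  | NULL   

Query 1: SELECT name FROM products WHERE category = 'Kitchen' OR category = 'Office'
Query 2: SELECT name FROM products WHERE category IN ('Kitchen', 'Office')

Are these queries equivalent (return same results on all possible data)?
Yes, equivalent

Both queries return: [('Chair',), ('Keyboard',), ('Monitor',), ('Notebook',)]

Reason: OR vs IN are equivalent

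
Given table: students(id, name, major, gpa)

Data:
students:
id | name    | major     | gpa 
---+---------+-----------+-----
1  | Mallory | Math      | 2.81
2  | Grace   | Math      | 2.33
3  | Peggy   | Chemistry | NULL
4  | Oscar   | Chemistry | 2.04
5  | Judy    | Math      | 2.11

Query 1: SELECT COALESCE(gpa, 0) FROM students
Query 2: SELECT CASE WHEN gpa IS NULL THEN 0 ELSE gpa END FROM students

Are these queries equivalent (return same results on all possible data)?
Yes, equivalent

Both queries return: [(0,), (2.04,), (2.11,), (2.33,), (2.81,)]

Reason: COALESCE vs CASE for NULL handling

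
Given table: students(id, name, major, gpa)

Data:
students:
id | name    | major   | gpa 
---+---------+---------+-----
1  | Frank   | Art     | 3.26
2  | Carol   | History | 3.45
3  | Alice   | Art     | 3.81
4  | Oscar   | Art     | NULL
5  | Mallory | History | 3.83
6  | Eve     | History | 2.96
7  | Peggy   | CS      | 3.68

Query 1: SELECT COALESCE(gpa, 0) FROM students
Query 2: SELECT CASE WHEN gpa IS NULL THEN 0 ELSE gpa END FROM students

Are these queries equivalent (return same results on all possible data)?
Yes, equivalent

Both queries return: [(0,), (2.96,), (3.26,), (3.45,), (3.68,), (3.81,), (3.83,)]

Reason: COALESCE vs CASE for NULL handling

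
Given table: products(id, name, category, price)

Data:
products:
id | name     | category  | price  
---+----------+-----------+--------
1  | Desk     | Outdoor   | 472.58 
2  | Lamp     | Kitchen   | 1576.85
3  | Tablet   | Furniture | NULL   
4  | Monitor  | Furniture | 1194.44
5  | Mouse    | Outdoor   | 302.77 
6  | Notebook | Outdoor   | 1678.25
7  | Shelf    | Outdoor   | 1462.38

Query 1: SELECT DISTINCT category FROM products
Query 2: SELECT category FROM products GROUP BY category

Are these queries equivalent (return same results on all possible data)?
Yes, equivalent

Both queries return: [('Furniture',), ('Kitchen',), ('Outdoor',)]

Reason: Both get unique categorys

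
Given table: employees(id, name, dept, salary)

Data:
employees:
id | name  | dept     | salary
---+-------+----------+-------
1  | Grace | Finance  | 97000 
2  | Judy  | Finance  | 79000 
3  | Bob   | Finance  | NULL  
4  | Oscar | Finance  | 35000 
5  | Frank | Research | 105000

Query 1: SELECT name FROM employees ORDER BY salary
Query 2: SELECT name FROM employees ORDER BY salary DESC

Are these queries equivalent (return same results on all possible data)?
No, not equivalent

Query 1 returns: [('Bob',), ('Oscar',), ('Judy',), ('Grace',), ('Frank',)]
Query 2 returns: [('Frank',), ('Grace',), ('Judy',), ('Oscar',), ('Bob',)]

Reason: ASC vs DESC gives opposite ordering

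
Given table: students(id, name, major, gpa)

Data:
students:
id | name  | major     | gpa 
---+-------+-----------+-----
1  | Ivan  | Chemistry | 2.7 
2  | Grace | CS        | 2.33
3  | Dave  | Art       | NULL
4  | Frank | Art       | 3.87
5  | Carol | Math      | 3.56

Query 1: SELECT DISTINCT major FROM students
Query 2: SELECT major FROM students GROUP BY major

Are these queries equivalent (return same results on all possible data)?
Yes, equivalent

Both queries return: [('Art',), ('CS',), ('Chemistry',), ('Math',)]

Reason: Both get unique majors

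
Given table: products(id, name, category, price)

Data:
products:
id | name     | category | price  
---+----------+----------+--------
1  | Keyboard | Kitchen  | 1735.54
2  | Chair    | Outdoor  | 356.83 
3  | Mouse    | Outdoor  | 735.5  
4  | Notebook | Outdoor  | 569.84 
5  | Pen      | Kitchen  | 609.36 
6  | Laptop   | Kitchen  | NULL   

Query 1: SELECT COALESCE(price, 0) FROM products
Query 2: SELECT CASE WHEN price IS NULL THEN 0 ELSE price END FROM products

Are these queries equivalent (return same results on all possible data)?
Yes, equivalent

Both queries return: [(0,), (356.83,), (569.84,), (609.36,), (735.5,), (1735.54,)]

Reason: COALESCE vs CASE for NULL handling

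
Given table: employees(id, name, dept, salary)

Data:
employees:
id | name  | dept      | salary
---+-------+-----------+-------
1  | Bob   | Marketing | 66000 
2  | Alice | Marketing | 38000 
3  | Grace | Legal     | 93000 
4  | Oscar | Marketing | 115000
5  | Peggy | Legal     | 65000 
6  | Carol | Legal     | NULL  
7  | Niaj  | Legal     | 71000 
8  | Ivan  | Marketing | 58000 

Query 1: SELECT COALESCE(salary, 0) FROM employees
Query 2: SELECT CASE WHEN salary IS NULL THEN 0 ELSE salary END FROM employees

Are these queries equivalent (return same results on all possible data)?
Yes, equivalent

Both queries return: [(0,), (38000,), (58000,), (65000,), (66000,), (71000,), (93000,), (115000,)]

Reason: COALESCE vs CASE for NULL handling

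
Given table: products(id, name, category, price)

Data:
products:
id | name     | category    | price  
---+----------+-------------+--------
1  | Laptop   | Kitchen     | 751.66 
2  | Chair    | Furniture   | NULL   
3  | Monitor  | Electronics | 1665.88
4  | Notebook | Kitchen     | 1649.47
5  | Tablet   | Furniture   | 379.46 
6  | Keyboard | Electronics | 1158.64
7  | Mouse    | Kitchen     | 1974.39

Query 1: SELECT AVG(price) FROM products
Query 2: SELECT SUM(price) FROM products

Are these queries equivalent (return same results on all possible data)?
No, not equivalent

Query 1 returns: [(1263.25,)]
Query 2 returns: [(7579.5,)]

Reason: AVG vs SUM give different aggregate values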